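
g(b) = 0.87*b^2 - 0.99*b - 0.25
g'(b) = 1.74*b - 0.99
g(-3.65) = 14.95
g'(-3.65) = -7.34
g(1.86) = 0.92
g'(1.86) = 2.25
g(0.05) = -0.30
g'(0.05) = -0.90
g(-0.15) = -0.08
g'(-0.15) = -1.25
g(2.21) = 1.81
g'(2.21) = 2.86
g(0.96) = -0.40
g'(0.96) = 0.68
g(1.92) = 1.06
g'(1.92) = 2.35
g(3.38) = 6.34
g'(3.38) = 4.89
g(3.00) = 4.61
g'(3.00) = 4.23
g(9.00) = 61.31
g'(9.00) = 14.67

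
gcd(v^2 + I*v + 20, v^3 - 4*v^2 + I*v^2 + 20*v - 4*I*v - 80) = v^2 + I*v + 20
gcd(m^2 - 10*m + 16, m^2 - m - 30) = 1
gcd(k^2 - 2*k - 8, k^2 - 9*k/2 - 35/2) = 1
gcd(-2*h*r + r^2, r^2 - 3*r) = r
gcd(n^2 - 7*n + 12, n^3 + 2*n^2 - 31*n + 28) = n - 4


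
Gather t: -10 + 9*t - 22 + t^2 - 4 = t^2 + 9*t - 36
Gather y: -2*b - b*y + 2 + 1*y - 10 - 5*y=-2*b + y*(-b - 4) - 8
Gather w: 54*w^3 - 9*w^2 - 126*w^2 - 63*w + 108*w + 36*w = 54*w^3 - 135*w^2 + 81*w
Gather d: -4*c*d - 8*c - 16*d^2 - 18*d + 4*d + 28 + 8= -8*c - 16*d^2 + d*(-4*c - 14) + 36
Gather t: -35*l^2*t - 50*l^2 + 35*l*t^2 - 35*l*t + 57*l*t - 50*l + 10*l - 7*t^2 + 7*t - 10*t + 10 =-50*l^2 - 40*l + t^2*(35*l - 7) + t*(-35*l^2 + 22*l - 3) + 10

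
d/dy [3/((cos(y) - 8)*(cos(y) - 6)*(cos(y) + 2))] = 3*(-3*sin(y)^2 - 24*cos(y) + 23)*sin(y)/((cos(y) - 8)^2*(cos(y) - 6)^2*(cos(y) + 2)^2)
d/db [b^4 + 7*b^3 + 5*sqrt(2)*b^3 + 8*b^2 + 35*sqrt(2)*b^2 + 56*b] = 4*b^3 + 21*b^2 + 15*sqrt(2)*b^2 + 16*b + 70*sqrt(2)*b + 56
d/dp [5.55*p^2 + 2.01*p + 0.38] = 11.1*p + 2.01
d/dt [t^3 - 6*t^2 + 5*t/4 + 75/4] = 3*t^2 - 12*t + 5/4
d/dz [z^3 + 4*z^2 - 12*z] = 3*z^2 + 8*z - 12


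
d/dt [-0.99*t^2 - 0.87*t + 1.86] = -1.98*t - 0.87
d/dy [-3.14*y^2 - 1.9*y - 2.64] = -6.28*y - 1.9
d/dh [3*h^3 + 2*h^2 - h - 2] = 9*h^2 + 4*h - 1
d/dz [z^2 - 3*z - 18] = 2*z - 3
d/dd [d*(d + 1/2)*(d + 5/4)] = 3*d^2 + 7*d/2 + 5/8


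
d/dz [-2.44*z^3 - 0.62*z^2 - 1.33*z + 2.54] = -7.32*z^2 - 1.24*z - 1.33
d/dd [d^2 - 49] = 2*d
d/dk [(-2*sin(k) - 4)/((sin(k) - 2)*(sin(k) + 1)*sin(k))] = 2*(2*sin(k)^3 + 5*sin(k)^2 - 4*sin(k) - 4)*cos(k)/((sin(k) - 2)^2*(sin(k) + 1)^2*sin(k)^2)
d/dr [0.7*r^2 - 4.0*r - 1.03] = 1.4*r - 4.0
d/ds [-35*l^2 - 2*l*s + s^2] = -2*l + 2*s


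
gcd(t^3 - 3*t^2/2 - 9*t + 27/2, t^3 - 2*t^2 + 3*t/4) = t - 3/2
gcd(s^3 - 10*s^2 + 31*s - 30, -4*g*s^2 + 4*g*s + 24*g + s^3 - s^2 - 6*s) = s - 3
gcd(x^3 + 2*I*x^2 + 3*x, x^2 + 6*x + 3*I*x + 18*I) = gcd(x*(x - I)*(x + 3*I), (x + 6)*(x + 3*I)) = x + 3*I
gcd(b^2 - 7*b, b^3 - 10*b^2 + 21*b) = b^2 - 7*b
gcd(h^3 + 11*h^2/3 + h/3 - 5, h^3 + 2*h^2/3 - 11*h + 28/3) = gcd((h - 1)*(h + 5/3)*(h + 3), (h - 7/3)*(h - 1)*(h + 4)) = h - 1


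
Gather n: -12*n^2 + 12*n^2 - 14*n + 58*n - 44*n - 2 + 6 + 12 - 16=0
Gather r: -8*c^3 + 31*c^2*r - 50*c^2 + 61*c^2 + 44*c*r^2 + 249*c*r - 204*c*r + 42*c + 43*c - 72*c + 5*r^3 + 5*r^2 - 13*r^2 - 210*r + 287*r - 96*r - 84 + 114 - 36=-8*c^3 + 11*c^2 + 13*c + 5*r^3 + r^2*(44*c - 8) + r*(31*c^2 + 45*c - 19) - 6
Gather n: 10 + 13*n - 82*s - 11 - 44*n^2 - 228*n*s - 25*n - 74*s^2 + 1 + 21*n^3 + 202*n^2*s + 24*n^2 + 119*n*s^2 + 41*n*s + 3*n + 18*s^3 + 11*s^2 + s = 21*n^3 + n^2*(202*s - 20) + n*(119*s^2 - 187*s - 9) + 18*s^3 - 63*s^2 - 81*s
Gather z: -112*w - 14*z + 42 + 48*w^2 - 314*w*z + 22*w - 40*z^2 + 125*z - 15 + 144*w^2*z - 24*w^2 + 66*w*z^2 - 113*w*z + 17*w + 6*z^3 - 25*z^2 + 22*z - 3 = 24*w^2 - 73*w + 6*z^3 + z^2*(66*w - 65) + z*(144*w^2 - 427*w + 133) + 24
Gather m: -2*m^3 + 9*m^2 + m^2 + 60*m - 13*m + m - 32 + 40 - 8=-2*m^3 + 10*m^2 + 48*m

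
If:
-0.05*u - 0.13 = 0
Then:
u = -2.60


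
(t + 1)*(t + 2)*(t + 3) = t^3 + 6*t^2 + 11*t + 6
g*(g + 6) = g^2 + 6*g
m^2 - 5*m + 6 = (m - 3)*(m - 2)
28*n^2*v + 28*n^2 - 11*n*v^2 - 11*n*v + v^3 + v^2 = (-7*n + v)*(-4*n + v)*(v + 1)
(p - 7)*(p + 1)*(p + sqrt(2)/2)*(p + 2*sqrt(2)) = p^4 - 6*p^3 + 5*sqrt(2)*p^3/2 - 15*sqrt(2)*p^2 - 5*p^2 - 35*sqrt(2)*p/2 - 12*p - 14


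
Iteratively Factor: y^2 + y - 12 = (y + 4)*(y - 3)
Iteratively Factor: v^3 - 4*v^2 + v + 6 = (v + 1)*(v^2 - 5*v + 6) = (v - 3)*(v + 1)*(v - 2)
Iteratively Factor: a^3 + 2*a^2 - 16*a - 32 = (a + 2)*(a^2 - 16) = (a - 4)*(a + 2)*(a + 4)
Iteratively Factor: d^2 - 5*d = (d)*(d - 5)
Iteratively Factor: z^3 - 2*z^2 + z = (z - 1)*(z^2 - z) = z*(z - 1)*(z - 1)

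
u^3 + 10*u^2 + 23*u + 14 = (u + 1)*(u + 2)*(u + 7)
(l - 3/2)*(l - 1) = l^2 - 5*l/2 + 3/2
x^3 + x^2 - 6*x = x*(x - 2)*(x + 3)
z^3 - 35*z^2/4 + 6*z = z*(z - 8)*(z - 3/4)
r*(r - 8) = r^2 - 8*r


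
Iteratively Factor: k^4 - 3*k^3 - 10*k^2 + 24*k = (k + 3)*(k^3 - 6*k^2 + 8*k) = k*(k + 3)*(k^2 - 6*k + 8) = k*(k - 4)*(k + 3)*(k - 2)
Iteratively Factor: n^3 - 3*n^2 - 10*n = (n - 5)*(n^2 + 2*n) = n*(n - 5)*(n + 2)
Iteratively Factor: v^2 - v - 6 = (v + 2)*(v - 3)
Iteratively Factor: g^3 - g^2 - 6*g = (g)*(g^2 - g - 6) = g*(g - 3)*(g + 2)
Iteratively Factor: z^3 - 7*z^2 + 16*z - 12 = (z - 2)*(z^2 - 5*z + 6) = (z - 3)*(z - 2)*(z - 2)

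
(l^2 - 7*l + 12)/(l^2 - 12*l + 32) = (l - 3)/(l - 8)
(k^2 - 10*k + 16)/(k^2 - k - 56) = (k - 2)/(k + 7)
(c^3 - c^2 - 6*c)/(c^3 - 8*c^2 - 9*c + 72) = c*(c + 2)/(c^2 - 5*c - 24)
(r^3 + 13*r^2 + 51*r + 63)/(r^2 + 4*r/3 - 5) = 3*(r^2 + 10*r + 21)/(3*r - 5)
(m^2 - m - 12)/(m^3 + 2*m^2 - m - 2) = (m^2 - m - 12)/(m^3 + 2*m^2 - m - 2)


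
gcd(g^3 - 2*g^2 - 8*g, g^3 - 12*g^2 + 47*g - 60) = g - 4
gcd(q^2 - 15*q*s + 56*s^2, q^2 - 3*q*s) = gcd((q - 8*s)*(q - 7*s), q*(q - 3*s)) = 1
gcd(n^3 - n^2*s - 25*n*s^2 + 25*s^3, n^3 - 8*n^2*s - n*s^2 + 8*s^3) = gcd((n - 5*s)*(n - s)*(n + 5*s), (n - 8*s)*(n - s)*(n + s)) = -n + s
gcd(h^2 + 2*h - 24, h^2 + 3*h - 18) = h + 6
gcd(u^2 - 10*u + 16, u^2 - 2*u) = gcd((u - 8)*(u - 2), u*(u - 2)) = u - 2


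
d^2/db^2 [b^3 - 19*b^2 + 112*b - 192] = 6*b - 38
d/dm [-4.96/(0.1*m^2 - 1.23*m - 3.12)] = (0.992*m - 6.1008)/(-0.1*m^2 + 1.23*m + 3.12)^2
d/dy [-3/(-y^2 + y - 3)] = 3*(1 - 2*y)/(y^2 - y + 3)^2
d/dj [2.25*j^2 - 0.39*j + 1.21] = 4.5*j - 0.39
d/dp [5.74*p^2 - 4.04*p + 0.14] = 11.48*p - 4.04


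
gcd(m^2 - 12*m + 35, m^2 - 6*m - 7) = m - 7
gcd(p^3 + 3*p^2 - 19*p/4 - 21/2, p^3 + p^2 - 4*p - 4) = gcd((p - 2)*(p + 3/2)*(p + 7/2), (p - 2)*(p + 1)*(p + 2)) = p - 2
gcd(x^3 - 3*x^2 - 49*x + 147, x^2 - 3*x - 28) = x - 7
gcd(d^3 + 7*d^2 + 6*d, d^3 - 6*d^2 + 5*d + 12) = d + 1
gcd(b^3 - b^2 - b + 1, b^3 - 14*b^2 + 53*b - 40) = b - 1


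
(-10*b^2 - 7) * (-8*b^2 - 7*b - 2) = 80*b^4 + 70*b^3 + 76*b^2 + 49*b + 14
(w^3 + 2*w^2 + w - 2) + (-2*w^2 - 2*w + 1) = w^3 - w - 1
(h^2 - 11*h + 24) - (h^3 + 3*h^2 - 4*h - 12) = -h^3 - 2*h^2 - 7*h + 36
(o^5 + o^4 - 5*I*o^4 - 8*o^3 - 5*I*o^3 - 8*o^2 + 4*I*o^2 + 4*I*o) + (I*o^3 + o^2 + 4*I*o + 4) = o^5 + o^4 - 5*I*o^4 - 8*o^3 - 4*I*o^3 - 7*o^2 + 4*I*o^2 + 8*I*o + 4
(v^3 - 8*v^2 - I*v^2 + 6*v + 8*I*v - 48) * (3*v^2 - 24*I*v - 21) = 3*v^5 - 24*v^4 - 27*I*v^4 - 27*v^3 + 216*I*v^3 + 216*v^2 - 123*I*v^2 - 126*v + 984*I*v + 1008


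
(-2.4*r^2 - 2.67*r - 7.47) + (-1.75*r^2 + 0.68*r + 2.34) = -4.15*r^2 - 1.99*r - 5.13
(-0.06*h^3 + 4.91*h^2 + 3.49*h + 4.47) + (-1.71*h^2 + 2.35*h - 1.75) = -0.06*h^3 + 3.2*h^2 + 5.84*h + 2.72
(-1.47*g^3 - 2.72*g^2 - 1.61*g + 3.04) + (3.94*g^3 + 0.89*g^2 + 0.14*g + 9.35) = 2.47*g^3 - 1.83*g^2 - 1.47*g + 12.39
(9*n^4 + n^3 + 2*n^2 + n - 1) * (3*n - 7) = 27*n^5 - 60*n^4 - n^3 - 11*n^2 - 10*n + 7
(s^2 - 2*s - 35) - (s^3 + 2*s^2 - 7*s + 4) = -s^3 - s^2 + 5*s - 39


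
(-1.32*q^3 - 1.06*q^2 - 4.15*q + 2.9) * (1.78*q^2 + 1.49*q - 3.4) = -2.3496*q^5 - 3.8536*q^4 - 4.4784*q^3 + 2.5825*q^2 + 18.431*q - 9.86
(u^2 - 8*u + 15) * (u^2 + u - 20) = u^4 - 7*u^3 - 13*u^2 + 175*u - 300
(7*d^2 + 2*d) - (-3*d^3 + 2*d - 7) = 3*d^3 + 7*d^2 + 7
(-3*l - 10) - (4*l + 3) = -7*l - 13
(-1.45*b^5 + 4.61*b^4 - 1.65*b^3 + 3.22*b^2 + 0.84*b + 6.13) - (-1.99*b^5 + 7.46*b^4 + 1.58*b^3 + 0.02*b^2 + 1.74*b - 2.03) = 0.54*b^5 - 2.85*b^4 - 3.23*b^3 + 3.2*b^2 - 0.9*b + 8.16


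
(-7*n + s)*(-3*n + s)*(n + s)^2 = 21*n^4 + 32*n^3*s + 2*n^2*s^2 - 8*n*s^3 + s^4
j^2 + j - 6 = (j - 2)*(j + 3)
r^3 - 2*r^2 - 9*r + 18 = (r - 3)*(r - 2)*(r + 3)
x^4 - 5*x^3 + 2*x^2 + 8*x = x*(x - 4)*(x - 2)*(x + 1)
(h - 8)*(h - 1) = h^2 - 9*h + 8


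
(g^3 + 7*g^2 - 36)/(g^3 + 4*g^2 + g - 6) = (g^2 + 4*g - 12)/(g^2 + g - 2)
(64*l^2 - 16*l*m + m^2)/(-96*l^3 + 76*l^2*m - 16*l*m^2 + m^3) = (-8*l + m)/(12*l^2 - 8*l*m + m^2)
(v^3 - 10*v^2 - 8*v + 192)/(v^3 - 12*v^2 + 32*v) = (v^2 - 2*v - 24)/(v*(v - 4))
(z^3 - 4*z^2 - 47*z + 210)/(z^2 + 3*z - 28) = (z^2 - 11*z + 30)/(z - 4)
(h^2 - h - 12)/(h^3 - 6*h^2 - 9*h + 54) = (h - 4)/(h^2 - 9*h + 18)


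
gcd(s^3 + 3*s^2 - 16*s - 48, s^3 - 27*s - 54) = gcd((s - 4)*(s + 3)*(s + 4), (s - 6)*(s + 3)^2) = s + 3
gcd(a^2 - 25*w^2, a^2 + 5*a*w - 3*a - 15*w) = a + 5*w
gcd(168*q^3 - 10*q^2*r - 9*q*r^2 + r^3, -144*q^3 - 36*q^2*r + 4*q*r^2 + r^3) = 24*q^2 + 2*q*r - r^2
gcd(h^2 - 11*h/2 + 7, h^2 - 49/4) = h - 7/2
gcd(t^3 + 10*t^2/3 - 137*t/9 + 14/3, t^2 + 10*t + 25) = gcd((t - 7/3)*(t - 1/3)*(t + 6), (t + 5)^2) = 1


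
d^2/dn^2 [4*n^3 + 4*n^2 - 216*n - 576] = 24*n + 8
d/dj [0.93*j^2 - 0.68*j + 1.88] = 1.86*j - 0.68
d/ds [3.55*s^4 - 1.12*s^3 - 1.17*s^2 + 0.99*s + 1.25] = 14.2*s^3 - 3.36*s^2 - 2.34*s + 0.99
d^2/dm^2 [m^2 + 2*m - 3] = 2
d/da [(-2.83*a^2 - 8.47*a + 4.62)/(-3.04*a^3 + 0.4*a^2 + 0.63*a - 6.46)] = (-8.6032*a^4 - 51.4976*a^3 + 43.7395*a^2 + 32.8676*a + 51.8056)/(9.2416*a^6 - 2.432*a^5 - 3.6704*a^4 + 39.7808*a^3 - 4.7711*a^2 - 8.1396*a + 41.7316)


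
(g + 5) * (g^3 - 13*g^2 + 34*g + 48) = g^4 - 8*g^3 - 31*g^2 + 218*g + 240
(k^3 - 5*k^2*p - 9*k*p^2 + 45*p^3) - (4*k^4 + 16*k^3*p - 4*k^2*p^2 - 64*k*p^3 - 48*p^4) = -4*k^4 - 16*k^3*p + k^3 + 4*k^2*p^2 - 5*k^2*p + 64*k*p^3 - 9*k*p^2 + 48*p^4 + 45*p^3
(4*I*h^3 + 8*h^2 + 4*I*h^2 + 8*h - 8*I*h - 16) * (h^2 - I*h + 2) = 4*I*h^5 + 12*h^4 + 4*I*h^4 + 12*h^3 - 8*I*h^3 - 8*h^2 + 16*h - 32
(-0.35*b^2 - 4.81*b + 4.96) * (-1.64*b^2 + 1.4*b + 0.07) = 0.574*b^4 + 7.3984*b^3 - 14.8929*b^2 + 6.6073*b + 0.3472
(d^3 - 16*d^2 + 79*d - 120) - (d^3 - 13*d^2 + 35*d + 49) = -3*d^2 + 44*d - 169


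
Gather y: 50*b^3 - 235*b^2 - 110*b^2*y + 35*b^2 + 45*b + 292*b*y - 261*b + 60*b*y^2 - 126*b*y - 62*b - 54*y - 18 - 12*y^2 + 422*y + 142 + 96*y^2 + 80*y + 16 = 50*b^3 - 200*b^2 - 278*b + y^2*(60*b + 84) + y*(-110*b^2 + 166*b + 448) + 140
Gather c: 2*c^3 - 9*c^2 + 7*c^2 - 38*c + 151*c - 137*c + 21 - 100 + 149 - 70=2*c^3 - 2*c^2 - 24*c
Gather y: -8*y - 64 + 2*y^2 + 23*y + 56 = 2*y^2 + 15*y - 8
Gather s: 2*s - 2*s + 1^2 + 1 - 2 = 0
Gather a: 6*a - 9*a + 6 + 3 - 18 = -3*a - 9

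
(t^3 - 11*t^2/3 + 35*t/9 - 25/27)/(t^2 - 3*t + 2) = (27*t^3 - 99*t^2 + 105*t - 25)/(27*(t^2 - 3*t + 2))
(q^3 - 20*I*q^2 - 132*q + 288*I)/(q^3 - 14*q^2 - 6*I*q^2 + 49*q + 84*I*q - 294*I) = (q^2 - 14*I*q - 48)/(q^2 - 14*q + 49)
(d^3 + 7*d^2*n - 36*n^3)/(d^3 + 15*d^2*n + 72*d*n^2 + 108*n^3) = (d - 2*n)/(d + 6*n)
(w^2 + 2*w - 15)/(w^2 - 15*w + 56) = (w^2 + 2*w - 15)/(w^2 - 15*w + 56)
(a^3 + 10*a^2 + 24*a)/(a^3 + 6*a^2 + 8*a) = (a + 6)/(a + 2)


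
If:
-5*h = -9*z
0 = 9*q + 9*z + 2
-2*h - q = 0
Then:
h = 2/13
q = -4/13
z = 10/117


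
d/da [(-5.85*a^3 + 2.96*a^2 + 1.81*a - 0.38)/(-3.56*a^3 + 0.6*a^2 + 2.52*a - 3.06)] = (-7.105427357601e-15*a^5 + 7.02760000000001*a^4 - 16.5968*a^3 + 56.0178*a^2 - 17.6592*a - 4.581)/(12.6736*a^6 - 4.272*a^5 - 17.5824*a^4 + 24.8112*a^3 + 2.6784*a^2 - 15.4224*a + 9.3636)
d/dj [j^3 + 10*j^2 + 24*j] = 3*j^2 + 20*j + 24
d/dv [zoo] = 0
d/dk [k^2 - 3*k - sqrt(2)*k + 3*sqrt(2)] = 2*k - 3 - sqrt(2)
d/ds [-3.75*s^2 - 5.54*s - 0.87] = -7.5*s - 5.54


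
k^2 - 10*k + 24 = (k - 6)*(k - 4)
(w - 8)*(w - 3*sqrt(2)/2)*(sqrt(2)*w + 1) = sqrt(2)*w^3 - 8*sqrt(2)*w^2 - 2*w^2 - 3*sqrt(2)*w/2 + 16*w + 12*sqrt(2)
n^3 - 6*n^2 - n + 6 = (n - 6)*(n - 1)*(n + 1)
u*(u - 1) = u^2 - u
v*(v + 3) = v^2 + 3*v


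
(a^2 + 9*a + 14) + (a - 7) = a^2 + 10*a + 7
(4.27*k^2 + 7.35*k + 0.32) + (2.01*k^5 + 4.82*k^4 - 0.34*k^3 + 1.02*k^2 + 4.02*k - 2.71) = 2.01*k^5 + 4.82*k^4 - 0.34*k^3 + 5.29*k^2 + 11.37*k - 2.39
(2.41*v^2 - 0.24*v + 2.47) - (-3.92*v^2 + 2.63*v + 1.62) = 6.33*v^2 - 2.87*v + 0.85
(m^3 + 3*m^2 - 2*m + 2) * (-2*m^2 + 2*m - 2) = -2*m^5 - 4*m^4 + 8*m^3 - 14*m^2 + 8*m - 4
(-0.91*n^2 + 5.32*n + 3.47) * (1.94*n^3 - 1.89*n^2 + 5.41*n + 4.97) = -1.7654*n^5 + 12.0407*n^4 - 8.2461*n^3 + 17.7002*n^2 + 45.2131*n + 17.2459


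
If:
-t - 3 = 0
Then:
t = -3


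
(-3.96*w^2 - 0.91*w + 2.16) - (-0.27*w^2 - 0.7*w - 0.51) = -3.69*w^2 - 0.21*w + 2.67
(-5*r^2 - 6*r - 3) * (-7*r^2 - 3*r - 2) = 35*r^4 + 57*r^3 + 49*r^2 + 21*r + 6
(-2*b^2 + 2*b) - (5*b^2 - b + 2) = -7*b^2 + 3*b - 2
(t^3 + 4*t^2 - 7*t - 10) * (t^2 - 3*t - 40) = t^5 + t^4 - 59*t^3 - 149*t^2 + 310*t + 400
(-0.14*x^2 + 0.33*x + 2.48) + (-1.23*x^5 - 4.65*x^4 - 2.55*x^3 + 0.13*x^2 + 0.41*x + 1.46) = -1.23*x^5 - 4.65*x^4 - 2.55*x^3 - 0.01*x^2 + 0.74*x + 3.94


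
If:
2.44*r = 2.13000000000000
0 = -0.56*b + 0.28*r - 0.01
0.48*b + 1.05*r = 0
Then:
No Solution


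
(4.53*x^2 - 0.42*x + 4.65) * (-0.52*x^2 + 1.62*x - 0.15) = -2.3556*x^4 + 7.557*x^3 - 3.7779*x^2 + 7.596*x - 0.6975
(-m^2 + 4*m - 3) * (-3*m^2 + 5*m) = 3*m^4 - 17*m^3 + 29*m^2 - 15*m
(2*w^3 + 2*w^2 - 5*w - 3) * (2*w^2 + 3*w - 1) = 4*w^5 + 10*w^4 - 6*w^3 - 23*w^2 - 4*w + 3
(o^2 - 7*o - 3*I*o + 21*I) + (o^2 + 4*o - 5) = 2*o^2 - 3*o - 3*I*o - 5 + 21*I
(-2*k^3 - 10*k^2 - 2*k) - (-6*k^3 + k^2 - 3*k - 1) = 4*k^3 - 11*k^2 + k + 1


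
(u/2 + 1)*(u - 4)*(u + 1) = u^3/2 - u^2/2 - 5*u - 4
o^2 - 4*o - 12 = (o - 6)*(o + 2)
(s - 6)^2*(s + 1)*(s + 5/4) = s^4 - 39*s^3/4 + 41*s^2/4 + 66*s + 45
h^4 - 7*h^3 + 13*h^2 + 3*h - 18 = (h - 3)^2*(h - 2)*(h + 1)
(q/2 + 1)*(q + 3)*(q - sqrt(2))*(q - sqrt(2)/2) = q^4/2 - 3*sqrt(2)*q^3/4 + 5*q^3/2 - 15*sqrt(2)*q^2/4 + 7*q^2/2 - 9*sqrt(2)*q/2 + 5*q/2 + 3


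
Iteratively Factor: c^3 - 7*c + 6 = (c - 1)*(c^2 + c - 6) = (c - 1)*(c + 3)*(c - 2)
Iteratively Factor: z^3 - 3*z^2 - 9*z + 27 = (z - 3)*(z^2 - 9) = (z - 3)*(z + 3)*(z - 3)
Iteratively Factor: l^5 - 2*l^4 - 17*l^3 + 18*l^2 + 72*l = (l + 2)*(l^4 - 4*l^3 - 9*l^2 + 36*l) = (l + 2)*(l + 3)*(l^3 - 7*l^2 + 12*l) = (l - 4)*(l + 2)*(l + 3)*(l^2 - 3*l) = l*(l - 4)*(l + 2)*(l + 3)*(l - 3)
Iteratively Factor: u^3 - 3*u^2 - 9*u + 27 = (u - 3)*(u^2 - 9) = (u - 3)*(u + 3)*(u - 3)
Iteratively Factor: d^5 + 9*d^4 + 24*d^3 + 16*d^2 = (d + 1)*(d^4 + 8*d^3 + 16*d^2) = d*(d + 1)*(d^3 + 8*d^2 + 16*d) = d*(d + 1)*(d + 4)*(d^2 + 4*d) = d^2*(d + 1)*(d + 4)*(d + 4)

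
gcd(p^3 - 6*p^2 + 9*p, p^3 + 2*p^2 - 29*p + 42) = p - 3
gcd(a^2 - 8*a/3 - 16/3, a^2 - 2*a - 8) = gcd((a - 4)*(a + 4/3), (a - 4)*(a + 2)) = a - 4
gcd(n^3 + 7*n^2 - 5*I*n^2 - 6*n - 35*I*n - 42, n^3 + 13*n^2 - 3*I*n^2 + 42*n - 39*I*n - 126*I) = n^2 + n*(7 - 3*I) - 21*I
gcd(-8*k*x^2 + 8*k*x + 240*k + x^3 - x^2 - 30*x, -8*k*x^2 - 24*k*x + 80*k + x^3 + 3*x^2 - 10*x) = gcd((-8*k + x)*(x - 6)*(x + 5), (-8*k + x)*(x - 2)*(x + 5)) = -8*k*x - 40*k + x^2 + 5*x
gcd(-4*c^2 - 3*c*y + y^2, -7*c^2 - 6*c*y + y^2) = c + y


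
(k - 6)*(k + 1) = k^2 - 5*k - 6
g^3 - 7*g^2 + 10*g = g*(g - 5)*(g - 2)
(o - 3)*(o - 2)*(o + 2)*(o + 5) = o^4 + 2*o^3 - 19*o^2 - 8*o + 60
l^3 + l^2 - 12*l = l*(l - 3)*(l + 4)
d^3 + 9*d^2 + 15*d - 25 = (d - 1)*(d + 5)^2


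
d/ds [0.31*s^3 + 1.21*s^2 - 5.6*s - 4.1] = 0.93*s^2 + 2.42*s - 5.6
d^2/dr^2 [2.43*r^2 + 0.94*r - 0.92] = 4.86000000000000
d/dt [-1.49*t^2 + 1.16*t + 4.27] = 1.16 - 2.98*t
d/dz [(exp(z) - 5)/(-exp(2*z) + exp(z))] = (exp(2*z) - 10*exp(z) + 5)*exp(-z)/(exp(2*z) - 2*exp(z) + 1)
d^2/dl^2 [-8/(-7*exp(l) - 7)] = 8*(exp(l) - 1)*exp(l)/(7*(exp(l) + 1)^3)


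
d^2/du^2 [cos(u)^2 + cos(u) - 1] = -cos(u) - 2*cos(2*u)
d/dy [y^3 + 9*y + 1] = 3*y^2 + 9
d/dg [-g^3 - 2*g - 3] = -3*g^2 - 2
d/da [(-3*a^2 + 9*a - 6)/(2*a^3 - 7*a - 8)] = 3*((2*a - 3)*(-2*a^3 + 7*a + 8) + (6*a^2 - 7)*(a^2 - 3*a + 2))/(-2*a^3 + 7*a + 8)^2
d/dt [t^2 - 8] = 2*t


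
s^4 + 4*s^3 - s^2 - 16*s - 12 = (s - 2)*(s + 1)*(s + 2)*(s + 3)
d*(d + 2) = d^2 + 2*d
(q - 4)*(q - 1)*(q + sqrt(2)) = q^3 - 5*q^2 + sqrt(2)*q^2 - 5*sqrt(2)*q + 4*q + 4*sqrt(2)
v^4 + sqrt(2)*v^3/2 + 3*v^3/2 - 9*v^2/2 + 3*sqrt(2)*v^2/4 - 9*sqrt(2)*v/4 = v*(v - 3/2)*(v + 3)*(v + sqrt(2)/2)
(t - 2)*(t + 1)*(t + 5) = t^3 + 4*t^2 - 7*t - 10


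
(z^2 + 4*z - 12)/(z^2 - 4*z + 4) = (z + 6)/(z - 2)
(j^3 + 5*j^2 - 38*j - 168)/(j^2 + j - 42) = j + 4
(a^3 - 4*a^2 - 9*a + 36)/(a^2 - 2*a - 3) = (a^2 - a - 12)/(a + 1)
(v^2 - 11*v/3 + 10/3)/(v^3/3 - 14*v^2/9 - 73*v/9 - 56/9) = 3*(-3*v^2 + 11*v - 10)/(-3*v^3 + 14*v^2 + 73*v + 56)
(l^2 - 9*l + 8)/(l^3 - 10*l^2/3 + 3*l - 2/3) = 3*(l - 8)/(3*l^2 - 7*l + 2)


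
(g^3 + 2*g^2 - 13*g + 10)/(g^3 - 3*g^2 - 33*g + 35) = (g - 2)/(g - 7)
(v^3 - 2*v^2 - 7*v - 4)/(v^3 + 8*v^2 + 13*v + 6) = (v - 4)/(v + 6)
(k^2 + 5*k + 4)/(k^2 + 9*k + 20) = (k + 1)/(k + 5)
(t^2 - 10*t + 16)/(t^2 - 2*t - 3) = (-t^2 + 10*t - 16)/(-t^2 + 2*t + 3)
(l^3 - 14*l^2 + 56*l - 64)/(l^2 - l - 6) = (-l^3 + 14*l^2 - 56*l + 64)/(-l^2 + l + 6)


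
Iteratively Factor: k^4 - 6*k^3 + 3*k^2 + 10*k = (k + 1)*(k^3 - 7*k^2 + 10*k) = k*(k + 1)*(k^2 - 7*k + 10) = k*(k - 2)*(k + 1)*(k - 5)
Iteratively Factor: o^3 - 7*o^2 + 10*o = (o - 5)*(o^2 - 2*o) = (o - 5)*(o - 2)*(o)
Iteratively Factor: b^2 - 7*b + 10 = (b - 5)*(b - 2)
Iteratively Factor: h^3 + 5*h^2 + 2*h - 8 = (h - 1)*(h^2 + 6*h + 8) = (h - 1)*(h + 4)*(h + 2)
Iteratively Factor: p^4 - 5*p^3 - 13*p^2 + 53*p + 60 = (p - 4)*(p^3 - p^2 - 17*p - 15) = (p - 4)*(p + 1)*(p^2 - 2*p - 15) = (p - 4)*(p + 1)*(p + 3)*(p - 5)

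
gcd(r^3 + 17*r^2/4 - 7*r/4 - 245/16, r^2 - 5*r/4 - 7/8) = r - 7/4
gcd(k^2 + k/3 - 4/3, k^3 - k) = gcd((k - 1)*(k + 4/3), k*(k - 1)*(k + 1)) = k - 1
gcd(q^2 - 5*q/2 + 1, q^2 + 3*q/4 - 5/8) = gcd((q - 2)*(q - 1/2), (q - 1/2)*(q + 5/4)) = q - 1/2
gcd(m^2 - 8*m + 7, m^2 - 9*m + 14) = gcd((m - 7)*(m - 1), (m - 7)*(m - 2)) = m - 7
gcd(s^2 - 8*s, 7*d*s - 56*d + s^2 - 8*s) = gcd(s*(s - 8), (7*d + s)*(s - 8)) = s - 8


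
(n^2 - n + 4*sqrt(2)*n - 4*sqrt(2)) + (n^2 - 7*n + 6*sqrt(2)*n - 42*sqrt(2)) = 2*n^2 - 8*n + 10*sqrt(2)*n - 46*sqrt(2)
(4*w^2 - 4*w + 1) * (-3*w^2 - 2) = -12*w^4 + 12*w^3 - 11*w^2 + 8*w - 2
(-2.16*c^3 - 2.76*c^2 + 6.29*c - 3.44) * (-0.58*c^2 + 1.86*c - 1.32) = 1.2528*c^5 - 2.4168*c^4 - 5.9306*c^3 + 17.3378*c^2 - 14.7012*c + 4.5408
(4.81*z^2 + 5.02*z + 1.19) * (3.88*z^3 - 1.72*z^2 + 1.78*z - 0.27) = 18.6628*z^5 + 11.2044*z^4 + 4.5446*z^3 + 5.5901*z^2 + 0.7628*z - 0.3213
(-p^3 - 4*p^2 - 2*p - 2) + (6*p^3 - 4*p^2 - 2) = 5*p^3 - 8*p^2 - 2*p - 4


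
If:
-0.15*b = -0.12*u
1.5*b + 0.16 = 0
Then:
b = -0.11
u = -0.13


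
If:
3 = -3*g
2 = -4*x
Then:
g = -1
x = -1/2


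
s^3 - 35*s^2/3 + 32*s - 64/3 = (s - 8)*(s - 8/3)*(s - 1)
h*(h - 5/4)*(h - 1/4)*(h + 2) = h^4 + h^3/2 - 43*h^2/16 + 5*h/8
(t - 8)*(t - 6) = t^2 - 14*t + 48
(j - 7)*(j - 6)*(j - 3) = j^3 - 16*j^2 + 81*j - 126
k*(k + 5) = k^2 + 5*k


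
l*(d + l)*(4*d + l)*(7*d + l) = 28*d^3*l + 39*d^2*l^2 + 12*d*l^3 + l^4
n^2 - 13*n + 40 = (n - 8)*(n - 5)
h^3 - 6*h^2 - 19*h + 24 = (h - 8)*(h - 1)*(h + 3)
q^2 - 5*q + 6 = (q - 3)*(q - 2)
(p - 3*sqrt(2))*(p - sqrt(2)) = p^2 - 4*sqrt(2)*p + 6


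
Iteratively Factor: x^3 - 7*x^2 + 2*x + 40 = (x + 2)*(x^2 - 9*x + 20) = (x - 5)*(x + 2)*(x - 4)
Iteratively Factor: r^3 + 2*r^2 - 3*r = (r - 1)*(r^2 + 3*r) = r*(r - 1)*(r + 3)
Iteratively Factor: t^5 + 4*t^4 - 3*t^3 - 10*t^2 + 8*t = (t - 1)*(t^4 + 5*t^3 + 2*t^2 - 8*t) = (t - 1)*(t + 4)*(t^3 + t^2 - 2*t) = (t - 1)^2*(t + 4)*(t^2 + 2*t) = (t - 1)^2*(t + 2)*(t + 4)*(t)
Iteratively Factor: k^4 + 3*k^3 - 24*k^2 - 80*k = (k)*(k^3 + 3*k^2 - 24*k - 80) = k*(k + 4)*(k^2 - k - 20) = k*(k + 4)^2*(k - 5)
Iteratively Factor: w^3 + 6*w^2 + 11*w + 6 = (w + 3)*(w^2 + 3*w + 2) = (w + 2)*(w + 3)*(w + 1)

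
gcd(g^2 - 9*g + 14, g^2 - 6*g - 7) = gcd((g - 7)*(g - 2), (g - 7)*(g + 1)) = g - 7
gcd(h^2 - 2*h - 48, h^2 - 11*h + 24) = h - 8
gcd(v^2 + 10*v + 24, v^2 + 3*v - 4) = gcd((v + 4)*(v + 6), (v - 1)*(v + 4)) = v + 4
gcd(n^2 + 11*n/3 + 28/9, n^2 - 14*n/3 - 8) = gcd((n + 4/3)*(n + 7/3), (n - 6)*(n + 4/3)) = n + 4/3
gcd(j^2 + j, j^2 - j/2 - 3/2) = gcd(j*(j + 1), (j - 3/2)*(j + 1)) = j + 1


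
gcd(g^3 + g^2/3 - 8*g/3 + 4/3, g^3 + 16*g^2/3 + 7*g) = 1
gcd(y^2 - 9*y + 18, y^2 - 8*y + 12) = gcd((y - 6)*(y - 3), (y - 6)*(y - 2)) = y - 6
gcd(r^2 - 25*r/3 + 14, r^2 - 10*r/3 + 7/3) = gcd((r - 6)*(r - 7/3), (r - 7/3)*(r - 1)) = r - 7/3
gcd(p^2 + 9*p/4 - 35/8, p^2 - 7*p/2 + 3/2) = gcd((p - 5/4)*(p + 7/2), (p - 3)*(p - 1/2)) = 1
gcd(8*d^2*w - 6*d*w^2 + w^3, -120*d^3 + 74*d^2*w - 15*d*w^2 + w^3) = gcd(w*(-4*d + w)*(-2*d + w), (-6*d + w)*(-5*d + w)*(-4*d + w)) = -4*d + w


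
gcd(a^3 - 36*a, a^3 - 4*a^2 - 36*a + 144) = a^2 - 36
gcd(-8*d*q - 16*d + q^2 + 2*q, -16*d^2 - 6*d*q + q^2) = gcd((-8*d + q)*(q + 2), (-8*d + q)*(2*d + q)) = -8*d + q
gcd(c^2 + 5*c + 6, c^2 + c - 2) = c + 2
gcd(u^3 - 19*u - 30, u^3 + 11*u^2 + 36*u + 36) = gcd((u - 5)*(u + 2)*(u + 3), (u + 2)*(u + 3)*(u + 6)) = u^2 + 5*u + 6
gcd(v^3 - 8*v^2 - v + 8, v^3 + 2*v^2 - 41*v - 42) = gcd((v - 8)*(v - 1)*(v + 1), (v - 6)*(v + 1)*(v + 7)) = v + 1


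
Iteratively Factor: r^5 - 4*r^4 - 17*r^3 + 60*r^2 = (r + 4)*(r^4 - 8*r^3 + 15*r^2) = (r - 3)*(r + 4)*(r^3 - 5*r^2) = r*(r - 3)*(r + 4)*(r^2 - 5*r) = r^2*(r - 3)*(r + 4)*(r - 5)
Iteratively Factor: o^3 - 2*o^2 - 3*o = (o + 1)*(o^2 - 3*o) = o*(o + 1)*(o - 3)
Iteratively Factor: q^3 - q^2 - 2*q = (q + 1)*(q^2 - 2*q) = q*(q + 1)*(q - 2)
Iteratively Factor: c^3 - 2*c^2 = (c - 2)*(c^2) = c*(c - 2)*(c)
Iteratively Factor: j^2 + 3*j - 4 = (j - 1)*(j + 4)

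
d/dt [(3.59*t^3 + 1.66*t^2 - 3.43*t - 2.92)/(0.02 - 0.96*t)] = (-6.8928*t^3 - 1.3782*t^2 + 0.0663999999999998*t - 2.8718)/(0.9216*t^2 - 0.0384*t + 0.0004)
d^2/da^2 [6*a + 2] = 0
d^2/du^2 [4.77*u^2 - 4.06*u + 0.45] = 9.54000000000000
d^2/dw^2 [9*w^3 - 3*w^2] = 54*w - 6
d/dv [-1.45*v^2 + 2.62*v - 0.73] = 2.62 - 2.9*v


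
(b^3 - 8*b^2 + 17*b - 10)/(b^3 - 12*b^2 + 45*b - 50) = (b - 1)/(b - 5)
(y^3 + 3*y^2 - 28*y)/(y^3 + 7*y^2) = (y - 4)/y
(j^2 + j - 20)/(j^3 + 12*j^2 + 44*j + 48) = (j^2 + j - 20)/(j^3 + 12*j^2 + 44*j + 48)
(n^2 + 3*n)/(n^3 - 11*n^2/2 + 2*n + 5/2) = 2*n*(n + 3)/(2*n^3 - 11*n^2 + 4*n + 5)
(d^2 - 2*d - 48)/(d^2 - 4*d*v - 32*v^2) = (-d^2 + 2*d + 48)/(-d^2 + 4*d*v + 32*v^2)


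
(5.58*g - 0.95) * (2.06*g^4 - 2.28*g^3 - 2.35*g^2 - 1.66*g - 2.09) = 11.4948*g^5 - 14.6794*g^4 - 10.947*g^3 - 7.0303*g^2 - 10.0852*g + 1.9855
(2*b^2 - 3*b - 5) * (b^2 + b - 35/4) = 2*b^4 - b^3 - 51*b^2/2 + 85*b/4 + 175/4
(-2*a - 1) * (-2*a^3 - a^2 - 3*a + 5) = 4*a^4 + 4*a^3 + 7*a^2 - 7*a - 5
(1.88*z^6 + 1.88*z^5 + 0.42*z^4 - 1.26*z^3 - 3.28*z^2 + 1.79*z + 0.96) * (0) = 0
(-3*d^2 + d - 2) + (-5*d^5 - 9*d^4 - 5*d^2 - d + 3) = -5*d^5 - 9*d^4 - 8*d^2 + 1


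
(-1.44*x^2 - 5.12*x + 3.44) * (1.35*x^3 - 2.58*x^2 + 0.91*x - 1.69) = -1.944*x^5 - 3.1968*x^4 + 16.5432*x^3 - 11.1008*x^2 + 11.7832*x - 5.8136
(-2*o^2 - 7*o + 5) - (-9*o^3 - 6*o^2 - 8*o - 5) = 9*o^3 + 4*o^2 + o + 10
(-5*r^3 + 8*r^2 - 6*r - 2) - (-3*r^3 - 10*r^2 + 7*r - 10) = -2*r^3 + 18*r^2 - 13*r + 8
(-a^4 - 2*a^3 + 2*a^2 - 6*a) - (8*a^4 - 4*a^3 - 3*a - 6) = -9*a^4 + 2*a^3 + 2*a^2 - 3*a + 6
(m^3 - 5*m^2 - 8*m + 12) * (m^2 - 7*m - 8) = m^5 - 12*m^4 + 19*m^3 + 108*m^2 - 20*m - 96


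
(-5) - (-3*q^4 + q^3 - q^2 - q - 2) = 3*q^4 - q^3 + q^2 + q - 3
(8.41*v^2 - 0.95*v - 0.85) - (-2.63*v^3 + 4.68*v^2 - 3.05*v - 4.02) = 2.63*v^3 + 3.73*v^2 + 2.1*v + 3.17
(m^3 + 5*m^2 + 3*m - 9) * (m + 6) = m^4 + 11*m^3 + 33*m^2 + 9*m - 54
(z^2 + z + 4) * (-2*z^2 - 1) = -2*z^4 - 2*z^3 - 9*z^2 - z - 4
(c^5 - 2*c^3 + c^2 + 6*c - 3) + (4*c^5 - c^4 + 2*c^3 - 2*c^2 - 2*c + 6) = 5*c^5 - c^4 - c^2 + 4*c + 3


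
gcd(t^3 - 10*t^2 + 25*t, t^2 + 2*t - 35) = t - 5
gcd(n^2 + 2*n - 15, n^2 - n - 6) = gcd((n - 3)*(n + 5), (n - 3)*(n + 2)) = n - 3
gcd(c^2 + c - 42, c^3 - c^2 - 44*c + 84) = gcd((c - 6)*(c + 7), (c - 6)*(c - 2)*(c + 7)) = c^2 + c - 42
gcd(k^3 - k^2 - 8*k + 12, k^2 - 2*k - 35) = 1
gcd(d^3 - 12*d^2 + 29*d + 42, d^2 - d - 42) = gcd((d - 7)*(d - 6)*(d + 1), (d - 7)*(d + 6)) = d - 7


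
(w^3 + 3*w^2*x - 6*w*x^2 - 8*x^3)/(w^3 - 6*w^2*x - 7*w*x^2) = (-w^2 - 2*w*x + 8*x^2)/(w*(-w + 7*x))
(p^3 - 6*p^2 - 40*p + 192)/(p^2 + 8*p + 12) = (p^2 - 12*p + 32)/(p + 2)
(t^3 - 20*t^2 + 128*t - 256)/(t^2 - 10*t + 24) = (t^2 - 16*t + 64)/(t - 6)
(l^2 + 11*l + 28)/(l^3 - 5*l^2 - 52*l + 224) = (l + 4)/(l^2 - 12*l + 32)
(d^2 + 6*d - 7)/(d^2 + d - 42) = (d - 1)/(d - 6)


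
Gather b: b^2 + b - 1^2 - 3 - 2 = b^2 + b - 6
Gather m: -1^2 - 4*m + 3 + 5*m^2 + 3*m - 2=5*m^2 - m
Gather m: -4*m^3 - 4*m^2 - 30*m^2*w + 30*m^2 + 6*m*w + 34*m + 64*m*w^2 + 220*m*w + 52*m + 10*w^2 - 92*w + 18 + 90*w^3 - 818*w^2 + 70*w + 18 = -4*m^3 + m^2*(26 - 30*w) + m*(64*w^2 + 226*w + 86) + 90*w^3 - 808*w^2 - 22*w + 36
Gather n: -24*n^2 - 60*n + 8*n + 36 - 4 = -24*n^2 - 52*n + 32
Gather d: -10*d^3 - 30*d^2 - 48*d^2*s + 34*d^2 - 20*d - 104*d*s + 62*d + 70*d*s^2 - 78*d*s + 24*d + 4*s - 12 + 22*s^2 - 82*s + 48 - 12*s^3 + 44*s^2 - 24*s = -10*d^3 + d^2*(4 - 48*s) + d*(70*s^2 - 182*s + 66) - 12*s^3 + 66*s^2 - 102*s + 36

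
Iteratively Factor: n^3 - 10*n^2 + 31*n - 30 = (n - 3)*(n^2 - 7*n + 10) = (n - 3)*(n - 2)*(n - 5)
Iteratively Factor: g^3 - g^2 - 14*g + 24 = (g + 4)*(g^2 - 5*g + 6) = (g - 3)*(g + 4)*(g - 2)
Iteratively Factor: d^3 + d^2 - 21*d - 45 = (d + 3)*(d^2 - 2*d - 15) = (d - 5)*(d + 3)*(d + 3)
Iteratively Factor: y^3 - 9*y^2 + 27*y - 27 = (y - 3)*(y^2 - 6*y + 9) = (y - 3)^2*(y - 3)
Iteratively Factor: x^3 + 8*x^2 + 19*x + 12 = (x + 4)*(x^2 + 4*x + 3) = (x + 1)*(x + 4)*(x + 3)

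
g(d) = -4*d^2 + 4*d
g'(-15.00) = 124.00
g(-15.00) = -960.00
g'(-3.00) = 28.00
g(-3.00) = -48.00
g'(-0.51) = 8.08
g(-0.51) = -3.08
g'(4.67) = -33.36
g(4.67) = -68.56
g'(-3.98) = 35.84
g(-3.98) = -79.28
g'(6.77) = -50.16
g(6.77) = -156.25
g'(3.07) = -20.56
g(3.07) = -25.42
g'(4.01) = -28.08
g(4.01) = -48.28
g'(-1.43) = 15.44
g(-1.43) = -13.90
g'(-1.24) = 13.92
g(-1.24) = -11.11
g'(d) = 4 - 8*d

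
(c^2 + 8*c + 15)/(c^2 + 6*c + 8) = (c^2 + 8*c + 15)/(c^2 + 6*c + 8)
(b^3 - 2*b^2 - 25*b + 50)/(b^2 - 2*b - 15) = (b^2 + 3*b - 10)/(b + 3)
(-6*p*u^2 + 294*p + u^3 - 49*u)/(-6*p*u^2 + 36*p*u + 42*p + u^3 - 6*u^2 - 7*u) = (u + 7)/(u + 1)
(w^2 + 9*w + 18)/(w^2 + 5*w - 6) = (w + 3)/(w - 1)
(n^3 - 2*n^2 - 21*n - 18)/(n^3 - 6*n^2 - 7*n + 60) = (n^2 - 5*n - 6)/(n^2 - 9*n + 20)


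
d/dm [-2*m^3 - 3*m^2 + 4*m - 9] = -6*m^2 - 6*m + 4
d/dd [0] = 0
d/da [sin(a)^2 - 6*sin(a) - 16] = 2*(sin(a) - 3)*cos(a)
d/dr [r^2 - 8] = 2*r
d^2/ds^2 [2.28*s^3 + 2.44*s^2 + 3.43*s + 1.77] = 13.68*s + 4.88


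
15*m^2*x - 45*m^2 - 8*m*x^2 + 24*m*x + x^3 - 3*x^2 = (-5*m + x)*(-3*m + x)*(x - 3)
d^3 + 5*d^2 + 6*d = d*(d + 2)*(d + 3)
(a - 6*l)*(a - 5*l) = a^2 - 11*a*l + 30*l^2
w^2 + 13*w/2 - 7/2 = (w - 1/2)*(w + 7)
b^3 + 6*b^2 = b^2*(b + 6)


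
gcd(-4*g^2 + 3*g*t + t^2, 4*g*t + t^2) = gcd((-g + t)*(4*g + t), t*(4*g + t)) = 4*g + t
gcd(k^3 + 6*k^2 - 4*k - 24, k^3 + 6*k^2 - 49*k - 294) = k + 6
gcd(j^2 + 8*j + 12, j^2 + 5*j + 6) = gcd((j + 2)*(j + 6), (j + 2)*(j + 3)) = j + 2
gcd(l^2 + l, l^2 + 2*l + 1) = l + 1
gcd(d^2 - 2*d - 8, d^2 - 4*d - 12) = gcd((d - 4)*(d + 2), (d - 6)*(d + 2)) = d + 2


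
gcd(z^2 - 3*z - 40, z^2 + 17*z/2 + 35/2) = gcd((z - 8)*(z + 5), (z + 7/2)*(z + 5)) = z + 5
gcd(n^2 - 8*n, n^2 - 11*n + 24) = n - 8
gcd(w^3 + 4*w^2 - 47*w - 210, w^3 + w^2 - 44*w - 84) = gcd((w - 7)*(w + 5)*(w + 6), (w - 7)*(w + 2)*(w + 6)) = w^2 - w - 42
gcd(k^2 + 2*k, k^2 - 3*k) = k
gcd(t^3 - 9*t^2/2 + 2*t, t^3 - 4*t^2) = t^2 - 4*t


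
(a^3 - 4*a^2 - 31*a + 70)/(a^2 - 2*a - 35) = a - 2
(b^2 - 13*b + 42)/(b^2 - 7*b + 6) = (b - 7)/(b - 1)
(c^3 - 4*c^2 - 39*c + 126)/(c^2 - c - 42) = c - 3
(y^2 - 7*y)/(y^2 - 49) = y/(y + 7)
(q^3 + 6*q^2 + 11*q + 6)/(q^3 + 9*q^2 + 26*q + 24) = (q + 1)/(q + 4)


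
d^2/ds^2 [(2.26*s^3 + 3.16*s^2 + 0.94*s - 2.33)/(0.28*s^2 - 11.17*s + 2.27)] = (-2.22044604925031e-16*s^5 + 1.4210854715202e-14*s^4 + 580.996339999999*s^3 - 356.973012*s^2 + 110.012388*s - 498.225758)/(0.021952*s^6 - 2.627184*s^5 + 105.33978*s^4 - 1436.266525*s^3 + 854.004645*s^2 - 172.673679*s + 11.697083)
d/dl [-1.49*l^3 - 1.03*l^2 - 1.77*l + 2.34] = -4.47*l^2 - 2.06*l - 1.77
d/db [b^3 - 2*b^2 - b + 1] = 3*b^2 - 4*b - 1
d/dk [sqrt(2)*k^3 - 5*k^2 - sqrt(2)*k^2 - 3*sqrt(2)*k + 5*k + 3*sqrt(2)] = 3*sqrt(2)*k^2 - 10*k - 2*sqrt(2)*k - 3*sqrt(2) + 5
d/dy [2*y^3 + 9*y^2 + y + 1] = 6*y^2 + 18*y + 1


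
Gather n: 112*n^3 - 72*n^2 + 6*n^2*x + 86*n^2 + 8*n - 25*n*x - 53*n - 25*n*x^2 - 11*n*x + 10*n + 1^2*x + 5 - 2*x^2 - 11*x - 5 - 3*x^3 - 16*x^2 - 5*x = 112*n^3 + n^2*(6*x + 14) + n*(-25*x^2 - 36*x - 35) - 3*x^3 - 18*x^2 - 15*x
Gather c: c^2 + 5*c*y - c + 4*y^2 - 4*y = c^2 + c*(5*y - 1) + 4*y^2 - 4*y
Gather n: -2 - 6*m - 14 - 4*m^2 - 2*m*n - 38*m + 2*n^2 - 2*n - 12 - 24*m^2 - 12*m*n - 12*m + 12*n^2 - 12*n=-28*m^2 - 56*m + 14*n^2 + n*(-14*m - 14) - 28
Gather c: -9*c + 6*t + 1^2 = -9*c + 6*t + 1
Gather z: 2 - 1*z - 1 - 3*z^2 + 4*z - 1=-3*z^2 + 3*z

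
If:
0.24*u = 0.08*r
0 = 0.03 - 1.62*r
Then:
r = 0.02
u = 0.01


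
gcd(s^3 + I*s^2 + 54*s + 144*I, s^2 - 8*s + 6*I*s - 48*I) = s + 6*I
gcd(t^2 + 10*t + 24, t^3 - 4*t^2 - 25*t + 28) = t + 4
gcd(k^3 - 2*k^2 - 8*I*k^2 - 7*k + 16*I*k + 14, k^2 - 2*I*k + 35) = k - 7*I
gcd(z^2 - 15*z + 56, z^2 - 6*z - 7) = z - 7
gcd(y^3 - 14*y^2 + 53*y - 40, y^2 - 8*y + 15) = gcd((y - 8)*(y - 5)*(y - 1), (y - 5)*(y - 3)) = y - 5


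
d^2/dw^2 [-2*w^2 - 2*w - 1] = -4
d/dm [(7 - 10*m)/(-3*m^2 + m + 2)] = (30*m^2 - 10*m - (6*m - 1)*(10*m - 7) - 20)/(-3*m^2 + m + 2)^2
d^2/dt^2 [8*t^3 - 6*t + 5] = 48*t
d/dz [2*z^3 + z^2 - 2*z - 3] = 6*z^2 + 2*z - 2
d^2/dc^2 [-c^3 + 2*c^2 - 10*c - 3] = 4 - 6*c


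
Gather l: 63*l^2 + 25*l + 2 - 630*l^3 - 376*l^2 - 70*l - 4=-630*l^3 - 313*l^2 - 45*l - 2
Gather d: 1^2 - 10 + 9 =0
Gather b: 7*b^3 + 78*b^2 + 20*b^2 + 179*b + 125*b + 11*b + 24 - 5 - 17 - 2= 7*b^3 + 98*b^2 + 315*b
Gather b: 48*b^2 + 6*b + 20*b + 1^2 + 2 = 48*b^2 + 26*b + 3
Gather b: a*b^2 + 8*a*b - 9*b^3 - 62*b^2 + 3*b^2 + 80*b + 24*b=-9*b^3 + b^2*(a - 59) + b*(8*a + 104)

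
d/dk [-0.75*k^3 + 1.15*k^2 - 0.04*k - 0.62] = -2.25*k^2 + 2.3*k - 0.04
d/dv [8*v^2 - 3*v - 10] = 16*v - 3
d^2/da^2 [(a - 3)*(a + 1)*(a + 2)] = 6*a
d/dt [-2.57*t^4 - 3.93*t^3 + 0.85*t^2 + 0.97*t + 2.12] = -10.28*t^3 - 11.79*t^2 + 1.7*t + 0.97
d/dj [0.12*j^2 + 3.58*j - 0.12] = 0.24*j + 3.58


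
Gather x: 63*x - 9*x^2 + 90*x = -9*x^2 + 153*x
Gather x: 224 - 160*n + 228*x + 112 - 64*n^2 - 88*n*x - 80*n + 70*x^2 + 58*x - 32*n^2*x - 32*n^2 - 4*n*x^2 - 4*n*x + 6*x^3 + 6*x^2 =-96*n^2 - 240*n + 6*x^3 + x^2*(76 - 4*n) + x*(-32*n^2 - 92*n + 286) + 336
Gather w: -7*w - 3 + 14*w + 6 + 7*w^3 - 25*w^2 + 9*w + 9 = 7*w^3 - 25*w^2 + 16*w + 12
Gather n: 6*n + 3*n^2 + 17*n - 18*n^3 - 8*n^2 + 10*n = -18*n^3 - 5*n^2 + 33*n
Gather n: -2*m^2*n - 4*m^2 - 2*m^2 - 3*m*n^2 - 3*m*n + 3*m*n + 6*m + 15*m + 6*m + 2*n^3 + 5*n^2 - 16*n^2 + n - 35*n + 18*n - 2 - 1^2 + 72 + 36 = -6*m^2 + 27*m + 2*n^3 + n^2*(-3*m - 11) + n*(-2*m^2 - 16) + 105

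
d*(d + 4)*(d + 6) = d^3 + 10*d^2 + 24*d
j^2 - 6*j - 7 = (j - 7)*(j + 1)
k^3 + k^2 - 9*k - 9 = (k - 3)*(k + 1)*(k + 3)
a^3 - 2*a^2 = a^2*(a - 2)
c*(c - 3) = c^2 - 3*c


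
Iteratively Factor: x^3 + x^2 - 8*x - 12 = (x - 3)*(x^2 + 4*x + 4) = (x - 3)*(x + 2)*(x + 2)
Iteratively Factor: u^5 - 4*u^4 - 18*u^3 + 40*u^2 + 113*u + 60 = (u + 1)*(u^4 - 5*u^3 - 13*u^2 + 53*u + 60) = (u + 1)*(u + 3)*(u^3 - 8*u^2 + 11*u + 20) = (u - 4)*(u + 1)*(u + 3)*(u^2 - 4*u - 5) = (u - 4)*(u + 1)^2*(u + 3)*(u - 5)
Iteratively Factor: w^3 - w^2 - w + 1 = (w + 1)*(w^2 - 2*w + 1) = (w - 1)*(w + 1)*(w - 1)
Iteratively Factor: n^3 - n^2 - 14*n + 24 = (n - 3)*(n^2 + 2*n - 8) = (n - 3)*(n - 2)*(n + 4)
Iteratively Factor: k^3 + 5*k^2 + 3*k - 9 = (k + 3)*(k^2 + 2*k - 3) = (k - 1)*(k + 3)*(k + 3)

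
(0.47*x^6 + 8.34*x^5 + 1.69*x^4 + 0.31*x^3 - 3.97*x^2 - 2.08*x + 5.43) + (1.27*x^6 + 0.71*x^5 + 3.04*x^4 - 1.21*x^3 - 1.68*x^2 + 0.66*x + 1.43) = 1.74*x^6 + 9.05*x^5 + 4.73*x^4 - 0.9*x^3 - 5.65*x^2 - 1.42*x + 6.86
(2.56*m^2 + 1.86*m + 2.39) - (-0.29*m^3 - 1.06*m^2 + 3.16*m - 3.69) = 0.29*m^3 + 3.62*m^2 - 1.3*m + 6.08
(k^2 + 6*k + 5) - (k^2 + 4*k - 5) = 2*k + 10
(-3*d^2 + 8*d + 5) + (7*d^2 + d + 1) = 4*d^2 + 9*d + 6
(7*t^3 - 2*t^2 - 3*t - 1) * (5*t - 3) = 35*t^4 - 31*t^3 - 9*t^2 + 4*t + 3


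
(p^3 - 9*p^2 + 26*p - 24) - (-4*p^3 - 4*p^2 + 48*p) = 5*p^3 - 5*p^2 - 22*p - 24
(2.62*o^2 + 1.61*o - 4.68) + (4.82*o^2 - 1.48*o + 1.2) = 7.44*o^2 + 0.13*o - 3.48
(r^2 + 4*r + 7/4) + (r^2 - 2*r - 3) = 2*r^2 + 2*r - 5/4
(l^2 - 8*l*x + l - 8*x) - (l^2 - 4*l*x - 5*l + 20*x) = -4*l*x + 6*l - 28*x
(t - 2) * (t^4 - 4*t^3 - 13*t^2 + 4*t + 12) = t^5 - 6*t^4 - 5*t^3 + 30*t^2 + 4*t - 24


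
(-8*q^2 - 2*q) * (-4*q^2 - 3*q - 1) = 32*q^4 + 32*q^3 + 14*q^2 + 2*q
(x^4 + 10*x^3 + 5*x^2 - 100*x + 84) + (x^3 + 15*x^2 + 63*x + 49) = x^4 + 11*x^3 + 20*x^2 - 37*x + 133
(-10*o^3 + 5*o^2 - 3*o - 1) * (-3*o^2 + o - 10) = 30*o^5 - 25*o^4 + 114*o^3 - 50*o^2 + 29*o + 10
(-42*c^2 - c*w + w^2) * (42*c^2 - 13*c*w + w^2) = -1764*c^4 + 504*c^3*w + 13*c^2*w^2 - 14*c*w^3 + w^4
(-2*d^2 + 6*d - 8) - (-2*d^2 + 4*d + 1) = 2*d - 9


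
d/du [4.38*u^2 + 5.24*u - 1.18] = 8.76*u + 5.24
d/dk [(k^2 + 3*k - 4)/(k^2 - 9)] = (-3*k^2 - 10*k - 27)/(k^4 - 18*k^2 + 81)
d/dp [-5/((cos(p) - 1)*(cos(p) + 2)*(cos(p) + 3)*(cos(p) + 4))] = -10*(37*cos(p)/2 + 6*cos(2*p) + cos(3*p)/2 + 5)*sin(p)/((cos(p) - 1)^2*(cos(p) + 2)^2*(cos(p) + 3)^2*(cos(p) + 4)^2)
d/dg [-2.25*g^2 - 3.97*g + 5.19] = -4.5*g - 3.97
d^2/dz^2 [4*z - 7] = 0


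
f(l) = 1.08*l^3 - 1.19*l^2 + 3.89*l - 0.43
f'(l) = 3.24*l^2 - 2.38*l + 3.89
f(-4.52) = -142.06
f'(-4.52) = 80.84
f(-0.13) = -0.96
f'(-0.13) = 4.25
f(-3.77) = -89.88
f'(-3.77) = 58.91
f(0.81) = 2.51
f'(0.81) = 4.09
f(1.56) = 6.84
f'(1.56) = 8.06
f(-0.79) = -4.78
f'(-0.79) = 7.79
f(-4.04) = -106.78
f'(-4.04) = 66.39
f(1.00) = 3.35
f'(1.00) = 4.75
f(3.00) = 29.69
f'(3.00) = 25.91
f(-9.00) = -919.15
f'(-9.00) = 287.75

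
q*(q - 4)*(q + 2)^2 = q^4 - 12*q^2 - 16*q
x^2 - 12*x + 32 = (x - 8)*(x - 4)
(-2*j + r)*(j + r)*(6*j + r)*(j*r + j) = -12*j^4*r - 12*j^4 - 8*j^3*r^2 - 8*j^3*r + 5*j^2*r^3 + 5*j^2*r^2 + j*r^4 + j*r^3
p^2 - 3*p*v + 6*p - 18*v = (p + 6)*(p - 3*v)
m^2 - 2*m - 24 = (m - 6)*(m + 4)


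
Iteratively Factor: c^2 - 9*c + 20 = (c - 4)*(c - 5)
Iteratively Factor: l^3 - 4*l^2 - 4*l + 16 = (l + 2)*(l^2 - 6*l + 8) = (l - 4)*(l + 2)*(l - 2)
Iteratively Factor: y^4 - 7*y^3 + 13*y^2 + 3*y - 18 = (y - 2)*(y^3 - 5*y^2 + 3*y + 9) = (y - 3)*(y - 2)*(y^2 - 2*y - 3) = (y - 3)*(y - 2)*(y + 1)*(y - 3)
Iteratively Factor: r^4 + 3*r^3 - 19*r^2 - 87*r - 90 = (r + 2)*(r^3 + r^2 - 21*r - 45) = (r + 2)*(r + 3)*(r^2 - 2*r - 15) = (r + 2)*(r + 3)^2*(r - 5)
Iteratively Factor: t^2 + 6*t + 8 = (t + 4)*(t + 2)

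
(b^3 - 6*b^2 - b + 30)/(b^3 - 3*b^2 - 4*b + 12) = (b - 5)/(b - 2)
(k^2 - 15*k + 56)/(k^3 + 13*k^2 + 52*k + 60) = (k^2 - 15*k + 56)/(k^3 + 13*k^2 + 52*k + 60)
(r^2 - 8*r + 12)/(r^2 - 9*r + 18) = (r - 2)/(r - 3)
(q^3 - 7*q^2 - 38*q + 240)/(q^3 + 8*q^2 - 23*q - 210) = (q - 8)/(q + 7)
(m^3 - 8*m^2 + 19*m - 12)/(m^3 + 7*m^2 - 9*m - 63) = (m^2 - 5*m + 4)/(m^2 + 10*m + 21)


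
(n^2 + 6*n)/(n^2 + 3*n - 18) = n/(n - 3)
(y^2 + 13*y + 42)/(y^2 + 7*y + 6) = (y + 7)/(y + 1)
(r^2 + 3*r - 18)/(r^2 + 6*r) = (r - 3)/r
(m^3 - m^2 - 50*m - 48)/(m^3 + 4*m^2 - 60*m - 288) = (m + 1)/(m + 6)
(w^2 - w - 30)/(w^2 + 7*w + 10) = (w - 6)/(w + 2)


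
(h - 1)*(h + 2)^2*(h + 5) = h^4 + 8*h^3 + 15*h^2 - 4*h - 20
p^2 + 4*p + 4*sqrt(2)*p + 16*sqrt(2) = (p + 4)*(p + 4*sqrt(2))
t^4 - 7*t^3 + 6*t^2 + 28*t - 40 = (t - 5)*(t - 2)^2*(t + 2)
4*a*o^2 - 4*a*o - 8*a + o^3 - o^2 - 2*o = (4*a + o)*(o - 2)*(o + 1)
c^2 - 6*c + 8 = (c - 4)*(c - 2)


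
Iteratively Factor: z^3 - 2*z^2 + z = (z)*(z^2 - 2*z + 1) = z*(z - 1)*(z - 1)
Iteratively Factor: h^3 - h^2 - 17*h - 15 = (h + 3)*(h^2 - 4*h - 5) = (h - 5)*(h + 3)*(h + 1)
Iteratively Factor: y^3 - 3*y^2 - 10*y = (y)*(y^2 - 3*y - 10) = y*(y - 5)*(y + 2)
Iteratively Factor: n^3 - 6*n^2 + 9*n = (n - 3)*(n^2 - 3*n) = n*(n - 3)*(n - 3)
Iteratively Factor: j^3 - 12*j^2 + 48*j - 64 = (j - 4)*(j^2 - 8*j + 16) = (j - 4)^2*(j - 4)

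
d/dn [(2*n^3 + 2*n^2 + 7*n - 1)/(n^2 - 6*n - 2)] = (2*n^4 - 24*n^3 - 31*n^2 - 6*n - 20)/(n^4 - 12*n^3 + 32*n^2 + 24*n + 4)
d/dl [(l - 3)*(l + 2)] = 2*l - 1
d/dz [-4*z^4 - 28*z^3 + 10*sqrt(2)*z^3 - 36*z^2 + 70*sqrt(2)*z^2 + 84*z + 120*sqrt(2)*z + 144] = -16*z^3 - 84*z^2 + 30*sqrt(2)*z^2 - 72*z + 140*sqrt(2)*z + 84 + 120*sqrt(2)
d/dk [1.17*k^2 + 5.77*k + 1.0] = 2.34*k + 5.77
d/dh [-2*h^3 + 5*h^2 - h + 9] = -6*h^2 + 10*h - 1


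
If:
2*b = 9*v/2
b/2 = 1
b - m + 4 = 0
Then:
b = 2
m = 6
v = 8/9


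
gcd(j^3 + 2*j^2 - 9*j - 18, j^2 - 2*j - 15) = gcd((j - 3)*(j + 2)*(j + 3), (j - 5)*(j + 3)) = j + 3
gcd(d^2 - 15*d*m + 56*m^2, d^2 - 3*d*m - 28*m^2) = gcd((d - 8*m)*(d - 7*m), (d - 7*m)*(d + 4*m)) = d - 7*m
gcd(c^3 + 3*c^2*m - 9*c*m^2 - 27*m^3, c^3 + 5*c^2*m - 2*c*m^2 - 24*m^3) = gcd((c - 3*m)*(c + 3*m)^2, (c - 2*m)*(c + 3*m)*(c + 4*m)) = c + 3*m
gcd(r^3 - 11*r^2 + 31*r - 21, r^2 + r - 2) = r - 1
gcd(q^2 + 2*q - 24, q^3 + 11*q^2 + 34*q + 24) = q + 6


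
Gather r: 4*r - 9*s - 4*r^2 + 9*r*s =-4*r^2 + r*(9*s + 4) - 9*s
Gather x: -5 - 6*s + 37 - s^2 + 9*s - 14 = -s^2 + 3*s + 18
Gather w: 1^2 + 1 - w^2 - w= -w^2 - w + 2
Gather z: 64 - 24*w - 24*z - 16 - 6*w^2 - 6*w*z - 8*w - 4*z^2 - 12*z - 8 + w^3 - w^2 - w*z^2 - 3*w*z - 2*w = w^3 - 7*w^2 - 34*w + z^2*(-w - 4) + z*(-9*w - 36) + 40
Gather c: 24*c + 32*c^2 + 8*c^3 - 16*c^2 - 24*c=8*c^3 + 16*c^2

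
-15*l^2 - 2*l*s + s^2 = (-5*l + s)*(3*l + s)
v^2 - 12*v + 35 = (v - 7)*(v - 5)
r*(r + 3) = r^2 + 3*r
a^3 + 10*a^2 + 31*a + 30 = (a + 2)*(a + 3)*(a + 5)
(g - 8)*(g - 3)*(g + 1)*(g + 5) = g^4 - 5*g^3 - 37*g^2 + 89*g + 120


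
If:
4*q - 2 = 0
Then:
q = 1/2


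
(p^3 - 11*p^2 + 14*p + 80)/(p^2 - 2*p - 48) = (p^2 - 3*p - 10)/(p + 6)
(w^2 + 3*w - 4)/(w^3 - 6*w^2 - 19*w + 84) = (w - 1)/(w^2 - 10*w + 21)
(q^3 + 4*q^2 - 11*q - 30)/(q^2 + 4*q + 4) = (q^2 + 2*q - 15)/(q + 2)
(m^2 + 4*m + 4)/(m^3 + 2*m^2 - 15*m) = (m^2 + 4*m + 4)/(m*(m^2 + 2*m - 15))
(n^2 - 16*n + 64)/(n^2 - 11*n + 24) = (n - 8)/(n - 3)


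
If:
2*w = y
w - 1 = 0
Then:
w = 1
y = 2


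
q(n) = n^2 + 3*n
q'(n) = 2*n + 3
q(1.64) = 7.61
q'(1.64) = 6.28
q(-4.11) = 4.56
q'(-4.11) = -5.22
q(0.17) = 0.54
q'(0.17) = 3.34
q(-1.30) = -2.21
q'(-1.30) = 0.40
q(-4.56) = 7.11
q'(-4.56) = -6.12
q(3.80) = 25.84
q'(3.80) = 10.60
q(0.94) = 3.70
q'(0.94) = 4.88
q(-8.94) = 53.10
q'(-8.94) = -14.88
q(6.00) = 54.00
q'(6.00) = 15.00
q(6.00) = 54.00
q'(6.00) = 15.00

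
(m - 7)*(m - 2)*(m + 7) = m^3 - 2*m^2 - 49*m + 98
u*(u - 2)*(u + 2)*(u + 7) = u^4 + 7*u^3 - 4*u^2 - 28*u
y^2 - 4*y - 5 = (y - 5)*(y + 1)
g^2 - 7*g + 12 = (g - 4)*(g - 3)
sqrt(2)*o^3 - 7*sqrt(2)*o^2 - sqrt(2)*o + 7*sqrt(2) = (o - 7)*(o - 1)*(sqrt(2)*o + sqrt(2))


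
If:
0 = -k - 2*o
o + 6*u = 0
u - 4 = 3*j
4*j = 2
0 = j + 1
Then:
No Solution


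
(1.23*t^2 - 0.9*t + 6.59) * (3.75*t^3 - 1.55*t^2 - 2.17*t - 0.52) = 4.6125*t^5 - 5.2815*t^4 + 23.4384*t^3 - 8.9011*t^2 - 13.8323*t - 3.4268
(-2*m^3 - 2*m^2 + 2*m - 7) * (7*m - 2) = -14*m^4 - 10*m^3 + 18*m^2 - 53*m + 14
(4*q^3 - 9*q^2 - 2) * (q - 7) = 4*q^4 - 37*q^3 + 63*q^2 - 2*q + 14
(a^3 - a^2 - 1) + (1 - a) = a^3 - a^2 - a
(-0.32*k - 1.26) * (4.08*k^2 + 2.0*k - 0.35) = -1.3056*k^3 - 5.7808*k^2 - 2.408*k + 0.441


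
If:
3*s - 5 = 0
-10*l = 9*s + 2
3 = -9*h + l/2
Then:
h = -77/180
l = -17/10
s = 5/3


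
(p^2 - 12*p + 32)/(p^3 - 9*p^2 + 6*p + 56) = (p - 8)/(p^2 - 5*p - 14)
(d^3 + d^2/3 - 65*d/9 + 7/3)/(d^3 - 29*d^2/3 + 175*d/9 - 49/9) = (d + 3)/(d - 7)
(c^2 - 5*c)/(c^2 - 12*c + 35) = c/(c - 7)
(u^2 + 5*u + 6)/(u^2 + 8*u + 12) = (u + 3)/(u + 6)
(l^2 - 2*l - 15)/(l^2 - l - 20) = (l + 3)/(l + 4)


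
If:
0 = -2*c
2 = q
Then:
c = 0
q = 2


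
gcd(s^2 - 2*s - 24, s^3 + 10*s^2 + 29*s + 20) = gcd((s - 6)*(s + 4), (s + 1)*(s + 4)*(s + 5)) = s + 4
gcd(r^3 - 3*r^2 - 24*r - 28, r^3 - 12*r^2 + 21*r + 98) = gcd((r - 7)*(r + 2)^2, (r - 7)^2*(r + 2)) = r^2 - 5*r - 14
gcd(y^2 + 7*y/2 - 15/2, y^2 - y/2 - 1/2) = 1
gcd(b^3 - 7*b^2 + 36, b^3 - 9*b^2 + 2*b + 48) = b^2 - b - 6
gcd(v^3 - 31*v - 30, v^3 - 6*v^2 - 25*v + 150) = v^2 - v - 30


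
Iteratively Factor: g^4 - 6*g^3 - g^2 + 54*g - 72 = (g - 4)*(g^3 - 2*g^2 - 9*g + 18) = (g - 4)*(g - 3)*(g^2 + g - 6) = (g - 4)*(g - 3)*(g - 2)*(g + 3)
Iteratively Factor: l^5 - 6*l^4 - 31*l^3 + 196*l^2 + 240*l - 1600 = (l - 5)*(l^4 - l^3 - 36*l^2 + 16*l + 320) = (l - 5)*(l + 4)*(l^3 - 5*l^2 - 16*l + 80) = (l - 5)^2*(l + 4)*(l^2 - 16) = (l - 5)^2*(l + 4)^2*(l - 4)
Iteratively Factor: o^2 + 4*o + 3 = (o + 1)*(o + 3)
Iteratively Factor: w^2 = (w)*(w)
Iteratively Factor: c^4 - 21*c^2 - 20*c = (c + 4)*(c^3 - 4*c^2 - 5*c) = (c + 1)*(c + 4)*(c^2 - 5*c) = c*(c + 1)*(c + 4)*(c - 5)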